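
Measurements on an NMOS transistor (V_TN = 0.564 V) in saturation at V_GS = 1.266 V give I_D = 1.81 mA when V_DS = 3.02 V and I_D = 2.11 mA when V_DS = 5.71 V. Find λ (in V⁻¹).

With V_GS fixed, I_D ∝ (1 + λ V_DS) in saturation, so I_D2/I_D1 = (1 + λ V_DS2)/(1 + λ V_DS1).
2.11/1.81 = 1.166 = (1 + 5.71 λ)/(1 + 3.02 λ).
Solving: λ (I_D1 V_DS2 − I_D2 V_DS1) = I_D2 − I_D1, so λ = (2.11 − 1.81) / (1.81 × 5.71 − 2.11 × 3.02) = 0.3 / 3.96 = 0.0757 V⁻¹.

λ = 0.0757 V⁻¹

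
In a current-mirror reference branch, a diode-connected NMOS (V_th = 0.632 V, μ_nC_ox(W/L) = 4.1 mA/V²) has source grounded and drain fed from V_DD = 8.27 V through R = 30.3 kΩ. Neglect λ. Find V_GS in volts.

V_GS = 0.975 V

With gate tied to drain, V_GS = V_DS ≥ V_GS − V_th, so the device is in saturation.
KCL at the drain: ½ k_n (V_GS − V_th)² = (V_DD − V_GS)/R.
Let x = V_GS − 0.632. Then 62.1 x² + x − 7.638 = 0, giving x = 0.343 V (positive root), so V_GS = 0.975 V.
I_D = (V_DD − V_GS)/R = (8.27 − 0.975) / 30.3 = 0.241 mA.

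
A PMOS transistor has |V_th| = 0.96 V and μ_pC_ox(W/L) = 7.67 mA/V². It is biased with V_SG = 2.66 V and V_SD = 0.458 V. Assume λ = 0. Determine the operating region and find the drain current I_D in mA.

V_ov = V_SG − |V_th| = 2.66 − 0.96 = 1.7 V.
Since V_SD = 0.458 V < V_ov = 1.7 V, the device is in the triode region.
I_D = k_p [V_ov · V_SD − ½ V_SD²] = 7.67 × [1.7 × 0.458 − 0.5 × 0.458²] = 5.17 mA.

Triode; I_D = 5.17 mA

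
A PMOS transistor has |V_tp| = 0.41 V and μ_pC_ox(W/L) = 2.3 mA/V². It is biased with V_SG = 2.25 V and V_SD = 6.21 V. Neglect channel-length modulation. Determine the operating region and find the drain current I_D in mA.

Saturation; I_D = 3.89 mA

V_ov = V_SG − |V_tp| = 2.25 − 0.41 = 1.84 V.
Since V_SD = 6.21 V ≥ V_ov = 1.84 V, the device is in saturation.
I_D = ½ k_p V_ov² = 0.5 × 2.3 × 1.84² = 3.89 mA.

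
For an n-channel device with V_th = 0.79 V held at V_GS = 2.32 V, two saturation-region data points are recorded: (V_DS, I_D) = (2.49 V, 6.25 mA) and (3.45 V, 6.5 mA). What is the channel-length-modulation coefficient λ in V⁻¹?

λ = 0.0465 V⁻¹

With V_GS fixed, I_D ∝ (1 + λ V_DS) in saturation, so I_D2/I_D1 = (1 + λ V_DS2)/(1 + λ V_DS1).
6.5/6.25 = 1.04 = (1 + 3.45 λ)/(1 + 2.49 λ).
Solving: λ (I_D1 V_DS2 − I_D2 V_DS1) = I_D2 − I_D1, so λ = (6.5 − 6.25) / (6.25 × 3.45 − 6.5 × 2.49) = 0.25 / 5.38 = 0.0465 V⁻¹.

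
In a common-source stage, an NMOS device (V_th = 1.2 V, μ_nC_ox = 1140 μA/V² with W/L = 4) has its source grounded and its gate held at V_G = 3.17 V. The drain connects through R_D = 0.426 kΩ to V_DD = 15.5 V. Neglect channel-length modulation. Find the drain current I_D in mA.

V_GS = V_G = 3.17 V, so V_ov = 3.17 − 1.2 = 1.97 V.
k_n = μ_nC_ox · (W/L) = 4.56 mA/V².
Assume saturation: I_D = ½ k_n V_ov² = 0.5 × 4.56 × 1.97² = 8.85 mA, giving V_DS = V_DD − I_D R_D = 15.5 − 8.85 × 0.426 = 11.7 V.
V_DS = 11.7 V ≥ V_ov = 1.97 V, confirming saturation.

I_D = 8.85 mA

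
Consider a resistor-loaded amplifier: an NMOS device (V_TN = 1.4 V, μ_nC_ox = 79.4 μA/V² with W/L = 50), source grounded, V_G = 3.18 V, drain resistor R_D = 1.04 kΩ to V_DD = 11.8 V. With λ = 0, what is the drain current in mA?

V_GS = V_G = 3.18 V, so V_ov = 3.18 − 1.4 = 1.78 V.
k_n = μ_nC_ox · (W/L) = 3.97 mA/V².
Assume saturation: I_D = ½ k_n V_ov² = 0.5 × 3.97 × 1.78² = 6.29 mA, giving V_DS = V_DD − I_D R_D = 11.8 − 6.29 × 1.04 = 5.26 V.
V_DS = 5.26 V ≥ V_ov = 1.78 V, confirming saturation.

I_D = 6.29 mA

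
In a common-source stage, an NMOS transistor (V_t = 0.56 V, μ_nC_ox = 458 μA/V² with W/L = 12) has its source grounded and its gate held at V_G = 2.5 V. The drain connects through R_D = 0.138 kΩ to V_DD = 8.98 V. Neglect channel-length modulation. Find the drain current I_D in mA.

I_D = 10.3 mA

V_GS = V_G = 2.5 V, so V_ov = 2.5 − 0.56 = 1.94 V.
k_n = μ_nC_ox · (W/L) = 5.496 mA/V².
Assume saturation: I_D = ½ k_n V_ov² = 0.5 × 5.496 × 1.94² = 10.3 mA, giving V_DS = V_DD − I_D R_D = 8.98 − 10.3 × 0.138 = 7.55 V.
V_DS = 7.55 V ≥ V_ov = 1.94 V, confirming saturation.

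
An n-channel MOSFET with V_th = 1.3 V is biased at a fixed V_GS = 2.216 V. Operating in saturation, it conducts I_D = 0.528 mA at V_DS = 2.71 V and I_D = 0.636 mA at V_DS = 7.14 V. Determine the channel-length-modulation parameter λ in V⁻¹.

With V_GS fixed, I_D ∝ (1 + λ V_DS) in saturation, so I_D2/I_D1 = (1 + λ V_DS2)/(1 + λ V_DS1).
0.636/0.528 = 1.205 = (1 + 7.14 λ)/(1 + 2.71 λ).
Solving: λ (I_D1 V_DS2 − I_D2 V_DS1) = I_D2 − I_D1, so λ = (0.636 − 0.528) / (0.528 × 7.14 − 0.636 × 2.71) = 0.108 / 2.05 = 0.0528 V⁻¹.

λ = 0.0528 V⁻¹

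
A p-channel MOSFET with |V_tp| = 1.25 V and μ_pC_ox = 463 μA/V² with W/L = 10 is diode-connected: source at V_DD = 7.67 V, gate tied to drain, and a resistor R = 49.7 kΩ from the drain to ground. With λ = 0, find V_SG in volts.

With gate tied to drain, V_SG = V_SD ≥ V_SG − |V_tp|, so the device is in saturation.
k_p = μ_pC_ox · (W/L) = 4.63 mA/V².
KCL at the drain: ½ k_p (V_SG − |V_tp|)² = (V_DD − V_SG)/R.
Let x = V_SG − 1.25. Then 115 x² + x − 6.42 = 0, giving x = 0.232 V (positive root), so V_SG = 1.48 V.
I_D = (V_DD − V_SG)/R = (7.67 − 1.48) / 49.7 = 0.125 mA.

V_SG = 1.48 V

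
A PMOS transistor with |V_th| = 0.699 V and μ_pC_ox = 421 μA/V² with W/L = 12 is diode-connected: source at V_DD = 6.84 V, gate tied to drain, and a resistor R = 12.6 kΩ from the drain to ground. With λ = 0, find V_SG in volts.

V_SG = 1.12 V

With gate tied to drain, V_SG = V_SD ≥ V_SG − |V_th|, so the device is in saturation.
k_p = μ_pC_ox · (W/L) = 5.052 mA/V².
KCL at the drain: ½ k_p (V_SG − |V_th|)² = (V_DD − V_SG)/R.
Let x = V_SG − 0.699. Then 31.8 x² + x − 6.141 = 0, giving x = 0.424 V (positive root), so V_SG = 1.12 V.
I_D = (V_DD − V_SG)/R = (6.84 − 1.12) / 12.6 = 0.454 mA.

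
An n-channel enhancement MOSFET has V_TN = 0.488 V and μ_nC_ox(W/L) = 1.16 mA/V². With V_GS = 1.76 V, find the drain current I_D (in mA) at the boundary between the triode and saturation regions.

I_D = 0.938 mA

At the boundary V_DS = V_ov = V_GS − V_TN = 1.76 − 0.488 = 1.27 V.
I_D = ½ k_n V_ov² = 0.5 × 1.16 × 1.27² = 0.938 mA.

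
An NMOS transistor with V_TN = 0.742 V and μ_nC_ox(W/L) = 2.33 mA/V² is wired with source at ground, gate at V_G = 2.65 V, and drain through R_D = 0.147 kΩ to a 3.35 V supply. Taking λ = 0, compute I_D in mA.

V_GS = V_G = 2.65 V, so V_ov = 2.65 − 0.742 = 1.91 V.
Assume saturation: I_D = ½ k_n V_ov² = 0.5 × 2.33 × 1.91² = 4.24 mA, giving V_DS = V_DD − I_D R_D = 3.35 − 4.24 × 0.147 = 2.73 V.
V_DS = 2.73 V ≥ V_ov = 1.91 V, confirming saturation.

I_D = 4.24 mA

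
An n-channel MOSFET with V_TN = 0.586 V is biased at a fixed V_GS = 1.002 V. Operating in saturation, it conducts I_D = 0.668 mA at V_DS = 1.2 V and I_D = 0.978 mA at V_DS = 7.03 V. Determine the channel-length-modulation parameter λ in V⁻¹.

With V_GS fixed, I_D ∝ (1 + λ V_DS) in saturation, so I_D2/I_D1 = (1 + λ V_DS2)/(1 + λ V_DS1).
0.978/0.668 = 1.464 = (1 + 7.03 λ)/(1 + 1.2 λ).
Solving: λ (I_D1 V_DS2 − I_D2 V_DS1) = I_D2 − I_D1, so λ = (0.978 − 0.668) / (0.668 × 7.03 − 0.978 × 1.2) = 0.31 / 3.52 = 0.088 V⁻¹.

λ = 0.0880 V⁻¹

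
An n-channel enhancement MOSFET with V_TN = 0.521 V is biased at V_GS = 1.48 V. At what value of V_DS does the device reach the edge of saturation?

V_DS,sat = 0.959 V

The boundary between triode and saturation is V_DS = V_GS − V_TN = V_ov.
V_ov = 1.48 − 0.521 = 0.959 V.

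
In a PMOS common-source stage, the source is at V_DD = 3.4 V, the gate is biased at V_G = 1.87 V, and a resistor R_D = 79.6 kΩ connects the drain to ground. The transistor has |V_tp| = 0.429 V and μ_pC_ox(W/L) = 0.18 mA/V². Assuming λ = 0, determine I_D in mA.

I_D = 0.0399 mA

V_SG = V_DD − V_G = 3.4 − 1.87 = 1.53 V, so V_ov = 1.53 − 0.429 = 1.1 V.
Assume saturation: I_D = ½ k_p V_ov² = 0.5 × 0.18 × 1.1² = 0.109 mA, giving V_SD = V_DD − I_D R_D = 3.4 − 0.109 × 79.6 = -5.28 V.
But -5.28 V < V_ov = 1.1 V, so the device is actually in triode.
In triode I_D = k_p[V_ov V_SD − ½ V_SD²] and I_D = (V_DD − V_SD)/R_D. Equating: 7.16 V_SD² − 16.78 V_SD + 3.4 = 0, giving V_SD = 0.224 V (the root below V_ov).
I_D = (3.4 − 0.224) / 79.6 = 0.0399 mA.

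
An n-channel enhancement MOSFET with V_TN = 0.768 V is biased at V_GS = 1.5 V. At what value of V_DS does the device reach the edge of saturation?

The boundary between triode and saturation is V_DS = V_GS − V_TN = V_ov.
V_ov = 1.5 − 0.768 = 0.732 V.

V_DS,sat = 0.732 V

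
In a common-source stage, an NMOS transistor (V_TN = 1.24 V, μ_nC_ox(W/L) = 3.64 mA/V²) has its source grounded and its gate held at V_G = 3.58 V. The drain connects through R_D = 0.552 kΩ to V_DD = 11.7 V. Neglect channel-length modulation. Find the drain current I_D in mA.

V_GS = V_G = 3.58 V, so V_ov = 3.58 − 1.24 = 2.34 V.
Assume saturation: I_D = ½ k_n V_ov² = 0.5 × 3.64 × 2.34² = 9.97 mA, giving V_DS = V_DD − I_D R_D = 11.7 − 9.97 × 0.552 = 6.2 V.
V_DS = 6.2 V ≥ V_ov = 2.34 V, confirming saturation.

I_D = 9.97 mA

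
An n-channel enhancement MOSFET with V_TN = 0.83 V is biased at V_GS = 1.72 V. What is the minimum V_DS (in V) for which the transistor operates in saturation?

V_DS,sat = 0.890 V

The boundary between triode and saturation is V_DS = V_GS − V_TN = V_ov.
V_ov = 1.72 − 0.83 = 0.89 V.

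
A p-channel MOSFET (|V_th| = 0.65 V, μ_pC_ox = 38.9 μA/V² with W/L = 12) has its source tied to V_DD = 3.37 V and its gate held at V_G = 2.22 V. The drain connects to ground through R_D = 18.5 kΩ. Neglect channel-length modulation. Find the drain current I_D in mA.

V_SG = V_DD − V_G = 3.37 − 2.22 = 1.15 V, so V_ov = 1.15 − 0.65 = 0.5 V.
k_p = μ_pC_ox · (W/L) = 0.4668 mA/V².
Assume saturation: I_D = ½ k_p V_ov² = 0.5 × 0.4668 × 0.5² = 0.0583 mA, giving V_SD = V_DD − I_D R_D = 3.37 − 0.0583 × 18.5 = 2.29 V.
V_SD = 2.29 V ≥ V_ov = 0.5 V, confirming saturation.

I_D = 0.0583 mA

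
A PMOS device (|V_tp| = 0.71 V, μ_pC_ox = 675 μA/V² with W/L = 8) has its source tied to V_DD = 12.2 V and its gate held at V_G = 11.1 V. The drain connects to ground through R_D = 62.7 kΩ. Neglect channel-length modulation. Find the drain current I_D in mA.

I_D = 0.193 mA

V_SG = V_DD − V_G = 12.2 − 11.1 = 1.1 V, so V_ov = 1.1 − 0.71 = 0.39 V.
k_p = μ_pC_ox · (W/L) = 5.4 mA/V².
Assume saturation: I_D = ½ k_p V_ov² = 0.5 × 5.4 × 0.39² = 0.411 mA, giving V_SD = V_DD − I_D R_D = 12.2 − 0.411 × 62.7 = -13.5 V.
But -13.5 V < V_ov = 0.39 V, so the device is actually in triode.
In triode I_D = k_p[V_ov V_SD − ½ V_SD²] and I_D = (V_DD − V_SD)/R_D. Equating: 169 V_SD² − 133 V_SD + 12.2 = 0, giving V_SD = 0.106 V (the root below V_ov).
I_D = (12.2 − 0.106) / 62.7 = 0.193 mA.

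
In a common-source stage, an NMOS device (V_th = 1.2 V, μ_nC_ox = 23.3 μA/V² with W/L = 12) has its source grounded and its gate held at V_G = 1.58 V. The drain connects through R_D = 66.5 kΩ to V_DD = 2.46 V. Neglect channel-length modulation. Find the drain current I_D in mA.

I_D = 0.0202 mA

V_GS = V_G = 1.58 V, so V_ov = 1.58 − 1.2 = 0.38 V.
k_n = μ_nC_ox · (W/L) = 0.2796 mA/V².
Assume saturation: I_D = ½ k_n V_ov² = 0.5 × 0.2796 × 0.38² = 0.0202 mA, giving V_DS = V_DD − I_D R_D = 2.46 − 0.0202 × 66.5 = 1.12 V.
V_DS = 1.12 V ≥ V_ov = 0.38 V, confirming saturation.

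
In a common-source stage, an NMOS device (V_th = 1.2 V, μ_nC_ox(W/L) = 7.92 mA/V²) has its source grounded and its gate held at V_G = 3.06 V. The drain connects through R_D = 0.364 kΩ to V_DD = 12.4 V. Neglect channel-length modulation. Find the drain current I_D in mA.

V_GS = V_G = 3.06 V, so V_ov = 3.06 − 1.2 = 1.86 V.
Assume saturation: I_D = ½ k_n V_ov² = 0.5 × 7.92 × 1.86² = 13.7 mA, giving V_DS = V_DD − I_D R_D = 12.4 − 13.7 × 0.364 = 7.41 V.
V_DS = 7.41 V ≥ V_ov = 1.86 V, confirming saturation.

I_D = 13.7 mA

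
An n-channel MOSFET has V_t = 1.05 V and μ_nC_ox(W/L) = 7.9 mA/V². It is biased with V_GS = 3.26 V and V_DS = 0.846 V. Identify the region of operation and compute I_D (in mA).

Triode; I_D = 11.9 mA

V_ov = V_GS − V_t = 3.26 − 1.05 = 2.21 V.
Since V_DS = 0.846 V < V_ov = 2.21 V, the device is in the triode region.
I_D = k_n [V_ov · V_DS − ½ V_DS²] = 7.9 × [2.21 × 0.846 − 0.5 × 0.846²] = 11.9 mA.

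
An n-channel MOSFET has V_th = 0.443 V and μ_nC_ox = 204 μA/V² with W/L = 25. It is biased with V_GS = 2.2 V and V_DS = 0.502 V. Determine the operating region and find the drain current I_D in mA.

k_n = μ_nC_ox · (W/L) = 5.1 mA/V².
V_ov = V_GS − V_th = 2.2 − 0.443 = 1.76 V.
Since V_DS = 0.502 V < V_ov = 1.76 V, the device is in the triode region.
I_D = k_n [V_ov · V_DS − ½ V_DS²] = 5.1 × [1.76 × 0.502 − 0.5 × 0.502²] = 3.86 mA.

Triode; I_D = 3.86 mA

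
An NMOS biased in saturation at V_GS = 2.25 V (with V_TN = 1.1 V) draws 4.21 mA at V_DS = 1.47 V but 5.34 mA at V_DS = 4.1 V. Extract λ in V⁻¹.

λ = 0.120 V⁻¹

With V_GS fixed, I_D ∝ (1 + λ V_DS) in saturation, so I_D2/I_D1 = (1 + λ V_DS2)/(1 + λ V_DS1).
5.34/4.21 = 1.268 = (1 + 4.1 λ)/(1 + 1.47 λ).
Solving: λ (I_D1 V_DS2 − I_D2 V_DS1) = I_D2 − I_D1, so λ = (5.34 − 4.21) / (4.21 × 4.1 − 5.34 × 1.47) = 1.13 / 9.41 = 0.12 V⁻¹.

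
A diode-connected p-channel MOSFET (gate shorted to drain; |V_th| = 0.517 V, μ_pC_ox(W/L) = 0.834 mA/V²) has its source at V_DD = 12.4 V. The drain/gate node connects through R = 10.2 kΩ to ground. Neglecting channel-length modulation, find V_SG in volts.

V_SG = 2.08 V

With gate tied to drain, V_SG = V_SD ≥ V_SG − |V_th|, so the device is in saturation.
KCL at the drain: ½ k_p (V_SG − |V_th|)² = (V_DD − V_SG)/R.
Let x = V_SG − 0.517. Then 4.25 x² + x − 11.88 = 0, giving x = 1.56 V (positive root), so V_SG = 2.08 V.
I_D = (V_DD − V_SG)/R = (12.4 − 2.08) / 10.2 = 1.01 mA.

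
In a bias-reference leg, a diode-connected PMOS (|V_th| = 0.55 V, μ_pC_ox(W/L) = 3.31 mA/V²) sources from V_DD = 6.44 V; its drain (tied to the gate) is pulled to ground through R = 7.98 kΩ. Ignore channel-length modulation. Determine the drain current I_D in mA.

With gate tied to drain, V_SG = V_SD ≥ V_SG − |V_th|, so the device is in saturation.
KCL at the drain: ½ k_p (V_SG − |V_th|)² = (V_DD − V_SG)/R.
Let x = V_SG − 0.55. Then 13.2 x² + x − 5.89 = 0, giving x = 0.631 V (positive root), so V_SG = 1.18 V.
I_D = (V_DD − V_SG)/R = (6.44 − 1.18) / 7.98 = 0.659 mA.

I_D = 0.659 mA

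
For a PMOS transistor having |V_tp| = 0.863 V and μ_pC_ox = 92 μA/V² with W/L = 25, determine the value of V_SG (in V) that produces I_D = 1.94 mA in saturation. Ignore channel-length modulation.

k_p = μ_pC_ox · (W/L) = 2.3 mA/V².
In saturation I_D = ½ k_p (V_SG − |V_tp|)², so V_SG − |V_tp| = √(2 I_D / k_p) = √(2 × 1.94 / 2.3) = 1.3 V.
V_SG = 0.863 + 1.3 = 2.16 V.

V_SG = 2.16 V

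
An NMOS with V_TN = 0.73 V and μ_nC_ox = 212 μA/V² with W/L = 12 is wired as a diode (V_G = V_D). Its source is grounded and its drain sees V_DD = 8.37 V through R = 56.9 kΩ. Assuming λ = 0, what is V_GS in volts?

With gate tied to drain, V_GS = V_DS ≥ V_GS − V_TN, so the device is in saturation.
k_n = μ_nC_ox · (W/L) = 2.544 mA/V².
KCL at the drain: ½ k_n (V_GS − V_TN)² = (V_DD − V_GS)/R.
Let x = V_GS − 0.73. Then 72.4 x² + x − 7.64 = 0, giving x = 0.318 V (positive root), so V_GS = 1.05 V.
I_D = (V_DD − V_GS)/R = (8.37 − 1.05) / 56.9 = 0.129 mA.

V_GS = 1.05 V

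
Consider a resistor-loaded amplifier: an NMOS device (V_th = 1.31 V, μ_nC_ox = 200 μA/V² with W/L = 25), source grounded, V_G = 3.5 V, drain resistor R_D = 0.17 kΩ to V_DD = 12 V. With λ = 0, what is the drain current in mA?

V_GS = V_G = 3.5 V, so V_ov = 3.5 − 1.31 = 2.19 V.
k_n = μ_nC_ox · (W/L) = 5 mA/V².
Assume saturation: I_D = ½ k_n V_ov² = 0.5 × 5 × 2.19² = 12 mA, giving V_DS = V_DD − I_D R_D = 12 − 12 × 0.17 = 9.96 V.
V_DS = 9.96 V ≥ V_ov = 2.19 V, confirming saturation.

I_D = 12.0 mA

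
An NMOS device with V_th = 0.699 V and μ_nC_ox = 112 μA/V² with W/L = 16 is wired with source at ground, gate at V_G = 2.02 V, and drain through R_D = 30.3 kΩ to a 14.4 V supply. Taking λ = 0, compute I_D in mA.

I_D = 0.468 mA

V_GS = V_G = 2.02 V, so V_ov = 2.02 − 0.699 = 1.32 V.
k_n = μ_nC_ox · (W/L) = 1.792 mA/V².
Assume saturation: I_D = ½ k_n V_ov² = 0.5 × 1.792 × 1.32² = 1.56 mA, giving V_DS = V_DD − I_D R_D = 14.4 − 1.56 × 30.3 = -33 V.
But -33 V < V_ov = 1.32 V, so the device is actually in triode.
In triode I_D = k_n[V_ov V_DS − ½ V_DS²] and I_D = (V_DD − V_DS)/R_D. Equating: 27.1 V_DS² − 72.73 V_DS + 14.4 = 0, giving V_DS = 0.215 V (the root below V_ov).
I_D = (14.4 − 0.215) / 30.3 = 0.468 mA.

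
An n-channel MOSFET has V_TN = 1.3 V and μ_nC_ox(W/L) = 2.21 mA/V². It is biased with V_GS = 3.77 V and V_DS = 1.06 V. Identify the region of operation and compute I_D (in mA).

V_ov = V_GS − V_TN = 3.77 − 1.3 = 2.47 V.
Since V_DS = 1.06 V < V_ov = 2.47 V, the device is in the triode region.
I_D = k_n [V_ov · V_DS − ½ V_DS²] = 2.21 × [2.47 × 1.06 − 0.5 × 1.06²] = 4.54 mA.

Triode; I_D = 4.54 mA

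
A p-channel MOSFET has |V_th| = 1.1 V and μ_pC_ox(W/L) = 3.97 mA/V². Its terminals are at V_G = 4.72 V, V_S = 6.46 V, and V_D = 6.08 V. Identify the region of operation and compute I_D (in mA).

Triode; I_D = 0.679 mA

V_SG = V_S − V_G = 6.46 − 4.72 = 1.74 V; V_SD = V_S − V_D = 6.46 − 6.08 = 0.38 V.
V_ov = V_SG − |V_th| = 1.74 − 1.1 = 0.64 V.
Since V_SD = 0.38 V < V_ov = 0.64 V, the device is in the triode region.
I_D = k_p [V_ov · V_SD − ½ V_SD²] = 3.97 × [0.64 × 0.38 − 0.5 × 0.38²] = 0.679 mA.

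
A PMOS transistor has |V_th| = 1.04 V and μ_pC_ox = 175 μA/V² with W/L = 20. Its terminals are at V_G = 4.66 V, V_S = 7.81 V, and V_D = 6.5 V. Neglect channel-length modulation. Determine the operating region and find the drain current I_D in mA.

Triode; I_D = 6.67 mA

V_SG = V_S − V_G = 7.81 − 4.66 = 3.15 V; V_SD = V_S − V_D = 7.81 − 6.5 = 1.31 V.
k_p = μ_pC_ox · (W/L) = 3.5 mA/V².
V_ov = V_SG − |V_th| = 3.15 − 1.04 = 2.11 V.
Since V_SD = 1.31 V < V_ov = 2.11 V, the device is in the triode region.
I_D = k_p [V_ov · V_SD − ½ V_SD²] = 3.5 × [2.11 × 1.31 − 0.5 × 1.31²] = 6.67 mA.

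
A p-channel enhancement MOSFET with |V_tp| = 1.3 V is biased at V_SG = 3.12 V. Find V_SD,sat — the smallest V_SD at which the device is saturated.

V_SD,sat = 1.82 V

The boundary between triode and saturation is V_SD = V_SG − |V_tp| = V_ov.
V_ov = 3.12 − 1.3 = 1.82 V.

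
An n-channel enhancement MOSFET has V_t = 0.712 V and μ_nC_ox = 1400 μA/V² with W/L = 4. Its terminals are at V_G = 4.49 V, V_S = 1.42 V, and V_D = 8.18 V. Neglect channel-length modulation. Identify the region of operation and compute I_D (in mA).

Saturation; I_D = 15.6 mA

V_GS = V_G − V_S = 4.49 − 1.42 = 3.07 V; V_DS = V_D − V_S = 8.18 − 1.42 = 6.76 V.
k_n = μ_nC_ox · (W/L) = 5.6 mA/V².
V_ov = V_GS − V_t = 3.07 − 0.712 = 2.36 V.
Since V_DS = 6.76 V ≥ V_ov = 2.36 V, the device is in saturation.
I_D = ½ k_n V_ov² = 0.5 × 5.6 × 2.36² = 15.6 mA.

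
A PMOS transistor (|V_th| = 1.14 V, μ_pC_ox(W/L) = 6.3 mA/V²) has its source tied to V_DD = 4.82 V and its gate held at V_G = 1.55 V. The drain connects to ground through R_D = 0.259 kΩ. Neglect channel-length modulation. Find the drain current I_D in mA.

V_SG = V_DD − V_G = 4.82 − 1.55 = 3.27 V, so V_ov = 3.27 − 1.14 = 2.13 V.
Assume saturation: I_D = ½ k_p V_ov² = 0.5 × 6.3 × 2.13² = 14.3 mA, giving V_SD = V_DD − I_D R_D = 4.82 − 14.3 × 0.259 = 1.12 V.
But 1.12 V < V_ov = 2.13 V, so the device is actually in triode.
In triode I_D = k_p[V_ov V_SD − ½ V_SD²] and I_D = (V_DD − V_SD)/R_D. Equating: 0.816 V_SD² − 4.476 V_SD + 4.82 = 0, giving V_SD = 1.47 V (the root below V_ov).
I_D = (4.82 − 1.47) / 0.259 = 12.9 mA.

I_D = 12.9 mA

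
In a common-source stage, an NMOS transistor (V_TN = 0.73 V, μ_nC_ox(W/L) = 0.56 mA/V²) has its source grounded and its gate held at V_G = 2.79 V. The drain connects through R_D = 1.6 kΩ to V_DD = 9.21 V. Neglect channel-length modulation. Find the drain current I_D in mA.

I_D = 1.19 mA

V_GS = V_G = 2.79 V, so V_ov = 2.79 − 0.73 = 2.06 V.
Assume saturation: I_D = ½ k_n V_ov² = 0.5 × 0.56 × 2.06² = 1.19 mA, giving V_DS = V_DD − I_D R_D = 9.21 − 1.19 × 1.6 = 7.31 V.
V_DS = 7.31 V ≥ V_ov = 2.06 V, confirming saturation.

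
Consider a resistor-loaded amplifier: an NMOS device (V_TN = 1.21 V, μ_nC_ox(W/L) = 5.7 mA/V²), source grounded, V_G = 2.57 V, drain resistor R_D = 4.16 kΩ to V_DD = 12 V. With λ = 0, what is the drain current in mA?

I_D = 2.78 mA

V_GS = V_G = 2.57 V, so V_ov = 2.57 − 1.21 = 1.36 V.
Assume saturation: I_D = ½ k_n V_ov² = 0.5 × 5.7 × 1.36² = 5.27 mA, giving V_DS = V_DD − I_D R_D = 12 − 5.27 × 4.16 = -9.93 V.
But -9.93 V < V_ov = 1.36 V, so the device is actually in triode.
In triode I_D = k_n[V_ov V_DS − ½ V_DS²] and I_D = (V_DD − V_DS)/R_D. Equating: 11.9 V_DS² − 33.25 V_DS + 12 = 0, giving V_DS = 0.425 V (the root below V_ov).
I_D = (12 − 0.425) / 4.16 = 2.78 mA.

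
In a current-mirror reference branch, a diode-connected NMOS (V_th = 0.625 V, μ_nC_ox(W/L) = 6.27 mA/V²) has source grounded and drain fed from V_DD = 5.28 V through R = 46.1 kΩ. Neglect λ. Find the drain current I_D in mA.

I_D = 0.0972 mA

With gate tied to drain, V_GS = V_DS ≥ V_GS − V_th, so the device is in saturation.
KCL at the drain: ½ k_n (V_GS − V_th)² = (V_DD − V_GS)/R.
Let x = V_GS − 0.625. Then 145 x² + x − 4.655 = 0, giving x = 0.176 V (positive root), so V_GS = 0.801 V.
I_D = (V_DD − V_GS)/R = (5.28 − 0.801) / 46.1 = 0.0972 mA.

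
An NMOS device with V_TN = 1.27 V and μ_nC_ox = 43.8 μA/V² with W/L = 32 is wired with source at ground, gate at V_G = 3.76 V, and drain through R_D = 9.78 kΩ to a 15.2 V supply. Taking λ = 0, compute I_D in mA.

V_GS = V_G = 3.76 V, so V_ov = 3.76 − 1.27 = 2.49 V.
k_n = μ_nC_ox · (W/L) = 1.402 mA/V².
Assume saturation: I_D = ½ k_n V_ov² = 0.5 × 1.402 × 2.49² = 4.35 mA, giving V_DS = V_DD − I_D R_D = 15.2 − 4.35 × 9.78 = -27.3 V.
But -27.3 V < V_ov = 2.49 V, so the device is actually in triode.
In triode I_D = k_n[V_ov V_DS − ½ V_DS²] and I_D = (V_DD − V_DS)/R_D. Equating: 6.85 V_DS² − 35.13 V_DS + 15.2 = 0, giving V_DS = 0.477 V (the root below V_ov).
I_D = (15.2 − 0.477) / 9.78 = 1.51 mA.

I_D = 1.51 mA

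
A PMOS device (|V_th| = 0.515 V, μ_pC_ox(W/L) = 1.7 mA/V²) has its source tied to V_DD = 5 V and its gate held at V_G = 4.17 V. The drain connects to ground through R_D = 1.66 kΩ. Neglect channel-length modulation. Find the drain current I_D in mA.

I_D = 0.0843 mA

V_SG = V_DD − V_G = 5 − 4.17 = 0.83 V, so V_ov = 0.83 − 0.515 = 0.315 V.
Assume saturation: I_D = ½ k_p V_ov² = 0.5 × 1.7 × 0.315² = 0.0843 mA, giving V_SD = V_DD − I_D R_D = 5 − 0.0843 × 1.66 = 4.86 V.
V_SD = 4.86 V ≥ V_ov = 0.315 V, confirming saturation.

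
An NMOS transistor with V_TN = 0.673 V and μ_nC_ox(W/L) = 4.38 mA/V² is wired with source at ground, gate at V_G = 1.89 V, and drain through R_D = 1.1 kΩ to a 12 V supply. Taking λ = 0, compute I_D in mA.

I_D = 3.24 mA

V_GS = V_G = 1.89 V, so V_ov = 1.89 − 0.673 = 1.22 V.
Assume saturation: I_D = ½ k_n V_ov² = 0.5 × 4.38 × 1.22² = 3.24 mA, giving V_DS = V_DD − I_D R_D = 12 − 3.24 × 1.1 = 8.43 V.
V_DS = 8.43 V ≥ V_ov = 1.22 V, confirming saturation.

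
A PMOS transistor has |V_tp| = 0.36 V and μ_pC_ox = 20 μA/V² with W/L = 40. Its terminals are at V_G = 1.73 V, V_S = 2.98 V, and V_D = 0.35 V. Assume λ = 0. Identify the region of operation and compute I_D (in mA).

Saturation; I_D = 0.317 mA

V_SG = V_S − V_G = 2.98 − 1.73 = 1.25 V; V_SD = V_S − V_D = 2.98 − 0.35 = 2.63 V.
k_p = μ_pC_ox · (W/L) = 0.8 mA/V².
V_ov = V_SG − |V_tp| = 1.25 − 0.36 = 0.89 V.
Since V_SD = 2.63 V ≥ V_ov = 0.89 V, the device is in saturation.
I_D = ½ k_p V_ov² = 0.5 × 0.8 × 0.89² = 0.317 mA.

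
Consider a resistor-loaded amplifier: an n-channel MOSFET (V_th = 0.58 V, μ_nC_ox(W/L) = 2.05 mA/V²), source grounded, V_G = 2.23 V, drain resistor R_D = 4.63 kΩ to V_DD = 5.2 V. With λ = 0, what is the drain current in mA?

V_GS = V_G = 2.23 V, so V_ov = 2.23 − 0.58 = 1.65 V.
Assume saturation: I_D = ½ k_n V_ov² = 0.5 × 2.05 × 1.65² = 2.79 mA, giving V_DS = V_DD − I_D R_D = 5.2 − 2.79 × 4.63 = -7.72 V.
But -7.72 V < V_ov = 1.65 V, so the device is actually in triode.
In triode I_D = k_n[V_ov V_DS − ½ V_DS²] and I_D = (V_DD − V_DS)/R_D. Equating: 4.75 V_DS² − 16.66 V_DS + 5.2 = 0, giving V_DS = 0.346 V (the root below V_ov).
I_D = (5.2 − 0.346) / 4.63 = 1.05 mA.

I_D = 1.05 mA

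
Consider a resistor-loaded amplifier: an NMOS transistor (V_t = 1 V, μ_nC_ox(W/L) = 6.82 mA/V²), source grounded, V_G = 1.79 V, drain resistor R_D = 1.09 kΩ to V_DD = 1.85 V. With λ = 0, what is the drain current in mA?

V_GS = V_G = 1.79 V, so V_ov = 1.79 − 1 = 0.79 V.
Assume saturation: I_D = ½ k_n V_ov² = 0.5 × 6.82 × 0.79² = 2.13 mA, giving V_DS = V_DD − I_D R_D = 1.85 − 2.13 × 1.09 = -0.47 V.
But -0.47 V < V_ov = 0.79 V, so the device is actually in triode.
In triode I_D = k_n[V_ov V_DS − ½ V_DS²] and I_D = (V_DD − V_DS)/R_D. Equating: 3.72 V_DS² − 6.873 V_DS + 1.85 = 0, giving V_DS = 0.327 V (the root below V_ov).
I_D = (1.85 − 0.327) / 1.09 = 1.4 mA.

I_D = 1.40 mA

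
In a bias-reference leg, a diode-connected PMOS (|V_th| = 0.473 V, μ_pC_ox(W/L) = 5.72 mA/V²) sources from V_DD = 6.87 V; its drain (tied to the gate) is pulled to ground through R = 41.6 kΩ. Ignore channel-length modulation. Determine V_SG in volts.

V_SG = 0.701 V

With gate tied to drain, V_SG = V_SD ≥ V_SG − |V_th|, so the device is in saturation.
KCL at the drain: ½ k_p (V_SG − |V_th|)² = (V_DD − V_SG)/R.
Let x = V_SG − 0.473. Then 119 x² + x − 6.397 = 0, giving x = 0.228 V (positive root), so V_SG = 0.701 V.
I_D = (V_DD − V_SG)/R = (6.87 − 0.701) / 41.6 = 0.148 mA.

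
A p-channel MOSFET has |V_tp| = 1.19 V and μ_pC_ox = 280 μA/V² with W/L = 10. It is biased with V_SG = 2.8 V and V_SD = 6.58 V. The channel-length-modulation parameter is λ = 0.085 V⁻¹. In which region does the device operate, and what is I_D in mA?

Saturation; I_D = 5.66 mA

k_p = μ_pC_ox · (W/L) = 2.8 mA/V².
V_ov = V_SG − |V_tp| = 2.8 − 1.19 = 1.61 V.
Since V_SD = 6.58 V ≥ V_ov = 1.61 V, the device is in saturation.
I_D = ½ k_p V_ov² (1 + λ V_SD) = 0.5 × 2.8 × 1.61² × (1 + 0.085 × 6.58) = 5.66 mA.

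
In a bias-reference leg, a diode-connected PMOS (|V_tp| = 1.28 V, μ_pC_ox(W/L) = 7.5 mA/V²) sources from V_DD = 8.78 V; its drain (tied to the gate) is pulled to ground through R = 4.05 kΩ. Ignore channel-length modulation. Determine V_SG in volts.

With gate tied to drain, V_SG = V_SD ≥ V_SG − |V_tp|, so the device is in saturation.
KCL at the drain: ½ k_p (V_SG − |V_tp|)² = (V_DD − V_SG)/R.
Let x = V_SG − 1.28. Then 15.2 x² + x − 7.5 = 0, giving x = 0.671 V (positive root), so V_SG = 1.95 V.
I_D = (V_DD − V_SG)/R = (8.78 − 1.95) / 4.05 = 1.69 mA.

V_SG = 1.95 V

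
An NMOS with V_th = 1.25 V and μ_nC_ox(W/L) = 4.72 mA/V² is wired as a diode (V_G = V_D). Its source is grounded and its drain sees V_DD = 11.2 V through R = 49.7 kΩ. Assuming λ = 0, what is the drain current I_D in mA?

I_D = 0.194 mA

With gate tied to drain, V_GS = V_DS ≥ V_GS − V_th, so the device is in saturation.
KCL at the drain: ½ k_n (V_GS − V_th)² = (V_DD − V_GS)/R.
Let x = V_GS − 1.25. Then 117 x² + x − 9.95 = 0, giving x = 0.287 V (positive root), so V_GS = 1.54 V.
I_D = (V_DD − V_GS)/R = (11.2 − 1.54) / 49.7 = 0.194 mA.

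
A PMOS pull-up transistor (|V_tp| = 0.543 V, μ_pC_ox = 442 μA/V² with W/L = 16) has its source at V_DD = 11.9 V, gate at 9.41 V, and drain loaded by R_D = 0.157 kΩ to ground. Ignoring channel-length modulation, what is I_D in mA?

I_D = 13.4 mA

V_SG = V_DD − V_G = 11.9 − 9.41 = 2.49 V, so V_ov = 2.49 − 0.543 = 1.95 V.
k_p = μ_pC_ox · (W/L) = 7.072 mA/V².
Assume saturation: I_D = ½ k_p V_ov² = 0.5 × 7.072 × 1.95² = 13.4 mA, giving V_SD = V_DD − I_D R_D = 11.9 − 13.4 × 0.157 = 9.8 V.
V_SD = 9.8 V ≥ V_ov = 1.95 V, confirming saturation.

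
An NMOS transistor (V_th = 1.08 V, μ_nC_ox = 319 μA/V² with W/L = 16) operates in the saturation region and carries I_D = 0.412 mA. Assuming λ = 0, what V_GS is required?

k_n = μ_nC_ox · (W/L) = 5.104 mA/V².
In saturation I_D = ½ k_n (V_GS − V_th)², so V_GS − V_th = √(2 I_D / k_n) = √(2 × 0.412 / 5.104) = 0.402 V.
V_GS = 1.08 + 0.402 = 1.48 V.

V_GS = 1.48 V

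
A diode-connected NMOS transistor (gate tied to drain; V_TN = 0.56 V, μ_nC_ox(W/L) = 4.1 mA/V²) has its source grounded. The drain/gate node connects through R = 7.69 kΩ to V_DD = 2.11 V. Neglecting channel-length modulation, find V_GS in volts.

V_GS = 0.843 V

With gate tied to drain, V_GS = V_DS ≥ V_GS − V_TN, so the device is in saturation.
KCL at the drain: ½ k_n (V_GS − V_TN)² = (V_DD − V_GS)/R.
Let x = V_GS − 0.56. Then 15.8 x² + x − 1.55 = 0, giving x = 0.283 V (positive root), so V_GS = 0.843 V.
I_D = (V_DD − V_GS)/R = (2.11 − 0.843) / 7.69 = 0.165 mA.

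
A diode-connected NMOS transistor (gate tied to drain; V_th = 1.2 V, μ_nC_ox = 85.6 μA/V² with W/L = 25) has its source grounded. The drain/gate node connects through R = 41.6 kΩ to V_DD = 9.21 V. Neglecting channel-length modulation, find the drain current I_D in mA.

I_D = 0.183 mA

With gate tied to drain, V_GS = V_DS ≥ V_GS − V_th, so the device is in saturation.
k_n = μ_nC_ox · (W/L) = 2.14 mA/V².
KCL at the drain: ½ k_n (V_GS − V_th)² = (V_DD − V_GS)/R.
Let x = V_GS − 1.2. Then 44.5 x² + x − 8.01 = 0, giving x = 0.413 V (positive root), so V_GS = 1.61 V.
I_D = (V_DD − V_GS)/R = (9.21 − 1.61) / 41.6 = 0.183 mA.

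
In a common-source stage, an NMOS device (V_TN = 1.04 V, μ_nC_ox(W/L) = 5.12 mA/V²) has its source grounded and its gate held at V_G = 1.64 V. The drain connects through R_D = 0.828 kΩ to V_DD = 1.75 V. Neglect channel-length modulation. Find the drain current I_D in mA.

V_GS = V_G = 1.64 V, so V_ov = 1.64 − 1.04 = 0.6 V.
Assume saturation: I_D = ½ k_n V_ov² = 0.5 × 5.12 × 0.6² = 0.922 mA, giving V_DS = V_DD − I_D R_D = 1.75 − 0.922 × 0.828 = 0.987 V.
V_DS = 0.987 V ≥ V_ov = 0.6 V, confirming saturation.

I_D = 0.922 mA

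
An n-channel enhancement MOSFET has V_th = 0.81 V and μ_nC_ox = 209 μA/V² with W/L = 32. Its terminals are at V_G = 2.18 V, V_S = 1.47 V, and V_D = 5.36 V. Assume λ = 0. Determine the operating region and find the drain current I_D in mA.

Cutoff; I_D = 0 mA

V_GS = V_G − V_S = 2.18 − 1.47 = 0.71 V; V_DS = V_D − V_S = 5.36 − 1.47 = 3.89 V.
V_GS = 0.71 V < V_th = 0.81 V, so the transistor is in cutoff.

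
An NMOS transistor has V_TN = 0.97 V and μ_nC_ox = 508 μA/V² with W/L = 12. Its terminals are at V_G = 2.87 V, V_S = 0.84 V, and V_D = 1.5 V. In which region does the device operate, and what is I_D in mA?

V_GS = V_G − V_S = 2.87 − 0.84 = 2.03 V; V_DS = V_D − V_S = 1.5 − 0.84 = 0.66 V.
k_n = μ_nC_ox · (W/L) = 6.096 mA/V².
V_ov = V_GS − V_TN = 2.03 − 0.97 = 1.06 V.
Since V_DS = 0.66 V < V_ov = 1.06 V, the device is in the triode region.
I_D = k_n [V_ov · V_DS − ½ V_DS²] = 6.096 × [1.06 × 0.66 − 0.5 × 0.66²] = 2.94 mA.

Triode; I_D = 2.94 mA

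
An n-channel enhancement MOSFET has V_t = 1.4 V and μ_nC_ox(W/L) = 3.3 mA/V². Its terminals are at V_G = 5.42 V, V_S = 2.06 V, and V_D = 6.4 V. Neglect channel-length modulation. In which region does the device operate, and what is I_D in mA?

Saturation; I_D = 6.34 mA

V_GS = V_G − V_S = 5.42 − 2.06 = 3.36 V; V_DS = V_D − V_S = 6.4 − 2.06 = 4.34 V.
V_ov = V_GS − V_t = 3.36 − 1.4 = 1.96 V.
Since V_DS = 4.34 V ≥ V_ov = 1.96 V, the device is in saturation.
I_D = ½ k_n V_ov² = 0.5 × 3.3 × 1.96² = 6.34 mA.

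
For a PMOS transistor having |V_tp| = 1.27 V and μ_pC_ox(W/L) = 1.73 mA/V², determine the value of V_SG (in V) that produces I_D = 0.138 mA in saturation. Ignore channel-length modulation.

In saturation I_D = ½ k_p (V_SG − |V_tp|)², so V_SG − |V_tp| = √(2 I_D / k_p) = √(2 × 0.138 / 1.73) = 0.399 V.
V_SG = 1.27 + 0.399 = 1.67 V.

V_SG = 1.67 V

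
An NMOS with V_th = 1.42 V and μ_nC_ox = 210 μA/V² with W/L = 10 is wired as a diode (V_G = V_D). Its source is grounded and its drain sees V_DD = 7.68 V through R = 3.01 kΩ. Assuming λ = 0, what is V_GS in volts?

With gate tied to drain, V_GS = V_DS ≥ V_GS − V_th, so the device is in saturation.
k_n = μ_nC_ox · (W/L) = 2.1 mA/V².
KCL at the drain: ½ k_n (V_GS − V_th)² = (V_DD − V_GS)/R.
Let x = V_GS − 1.42. Then 3.16 x² + x − 6.26 = 0, giving x = 1.26 V (positive root), so V_GS = 2.68 V.
I_D = (V_DD − V_GS)/R = (7.68 − 2.68) / 3.01 = 1.66 mA.

V_GS = 2.68 V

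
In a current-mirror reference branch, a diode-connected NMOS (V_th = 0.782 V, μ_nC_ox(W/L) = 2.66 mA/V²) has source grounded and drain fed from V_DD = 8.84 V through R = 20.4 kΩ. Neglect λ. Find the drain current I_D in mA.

I_D = 0.369 mA

With gate tied to drain, V_GS = V_DS ≥ V_GS − V_th, so the device is in saturation.
KCL at the drain: ½ k_n (V_GS − V_th)² = (V_DD − V_GS)/R.
Let x = V_GS − 0.782. Then 27.1 x² + x − 8.058 = 0, giving x = 0.527 V (positive root), so V_GS = 1.31 V.
I_D = (V_DD − V_GS)/R = (8.84 − 1.31) / 20.4 = 0.369 mA.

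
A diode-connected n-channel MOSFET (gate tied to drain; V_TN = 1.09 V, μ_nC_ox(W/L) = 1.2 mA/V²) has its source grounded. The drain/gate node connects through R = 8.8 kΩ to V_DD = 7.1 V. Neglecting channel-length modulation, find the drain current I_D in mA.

I_D = 0.572 mA

With gate tied to drain, V_GS = V_DS ≥ V_GS − V_TN, so the device is in saturation.
KCL at the drain: ½ k_n (V_GS − V_TN)² = (V_DD − V_GS)/R.
Let x = V_GS − 1.09. Then 5.28 x² + x − 6.01 = 0, giving x = 0.976 V (positive root), so V_GS = 2.07 V.
I_D = (V_DD − V_GS)/R = (7.1 − 2.07) / 8.8 = 0.572 mA.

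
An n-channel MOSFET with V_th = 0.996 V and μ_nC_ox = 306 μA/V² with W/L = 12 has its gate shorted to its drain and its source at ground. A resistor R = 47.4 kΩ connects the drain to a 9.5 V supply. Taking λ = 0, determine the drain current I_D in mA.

I_D = 0.173 mA

With gate tied to drain, V_GS = V_DS ≥ V_GS − V_th, so the device is in saturation.
k_n = μ_nC_ox · (W/L) = 3.672 mA/V².
KCL at the drain: ½ k_n (V_GS − V_th)² = (V_DD − V_GS)/R.
Let x = V_GS − 0.996. Then 87 x² + x − 8.504 = 0, giving x = 0.307 V (positive root), so V_GS = 1.3 V.
I_D = (V_DD − V_GS)/R = (9.5 − 1.3) / 47.4 = 0.173 mA.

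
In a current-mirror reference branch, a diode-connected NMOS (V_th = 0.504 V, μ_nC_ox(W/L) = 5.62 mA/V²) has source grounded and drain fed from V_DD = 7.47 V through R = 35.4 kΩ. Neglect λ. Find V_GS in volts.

With gate tied to drain, V_GS = V_DS ≥ V_GS − V_th, so the device is in saturation.
KCL at the drain: ½ k_n (V_GS − V_th)² = (V_DD − V_GS)/R.
Let x = V_GS − 0.504. Then 99.5 x² + x − 6.966 = 0, giving x = 0.26 V (positive root), so V_GS = 0.764 V.
I_D = (V_DD − V_GS)/R = (7.47 − 0.764) / 35.4 = 0.189 mA.

V_GS = 0.764 V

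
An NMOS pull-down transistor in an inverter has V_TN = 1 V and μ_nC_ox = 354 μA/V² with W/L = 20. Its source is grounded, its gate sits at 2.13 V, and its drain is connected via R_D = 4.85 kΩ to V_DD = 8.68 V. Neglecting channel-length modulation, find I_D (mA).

V_GS = V_G = 2.13 V, so V_ov = 2.13 − 1 = 1.13 V.
k_n = μ_nC_ox · (W/L) = 7.08 mA/V².
Assume saturation: I_D = ½ k_n V_ov² = 0.5 × 7.08 × 1.13² = 4.52 mA, giving V_DS = V_DD − I_D R_D = 8.68 − 4.52 × 4.85 = -13.2 V.
But -13.2 V < V_ov = 1.13 V, so the device is actually in triode.
In triode I_D = k_n[V_ov V_DS − ½ V_DS²] and I_D = (V_DD − V_DS)/R_D. Equating: 17.2 V_DS² − 39.8 V_DS + 8.68 = 0, giving V_DS = 0.244 V (the root below V_ov).
I_D = (8.68 − 0.244) / 4.85 = 1.74 mA.

I_D = 1.74 mA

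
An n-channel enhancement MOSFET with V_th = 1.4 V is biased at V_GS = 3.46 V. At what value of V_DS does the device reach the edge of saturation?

The boundary between triode and saturation is V_DS = V_GS − V_th = V_ov.
V_ov = 3.46 − 1.4 = 2.06 V.

V_DS,sat = 2.06 V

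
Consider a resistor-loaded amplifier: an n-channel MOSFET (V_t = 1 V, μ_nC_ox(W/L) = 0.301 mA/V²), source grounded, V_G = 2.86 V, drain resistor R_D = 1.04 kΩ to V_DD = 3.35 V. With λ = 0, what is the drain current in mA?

I_D = 0.521 mA

V_GS = V_G = 2.86 V, so V_ov = 2.86 − 1 = 1.86 V.
Assume saturation: I_D = ½ k_n V_ov² = 0.5 × 0.301 × 1.86² = 0.521 mA, giving V_DS = V_DD − I_D R_D = 3.35 − 0.521 × 1.04 = 2.81 V.
V_DS = 2.81 V ≥ V_ov = 1.86 V, confirming saturation.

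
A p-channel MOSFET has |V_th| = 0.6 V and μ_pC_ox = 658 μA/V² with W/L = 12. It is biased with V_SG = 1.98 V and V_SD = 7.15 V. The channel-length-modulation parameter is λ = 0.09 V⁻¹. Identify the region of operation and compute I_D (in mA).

k_p = μ_pC_ox · (W/L) = 7.896 mA/V².
V_ov = V_SG − |V_th| = 1.98 − 0.6 = 1.38 V.
Since V_SD = 7.15 V ≥ V_ov = 1.38 V, the device is in saturation.
I_D = ½ k_p V_ov² (1 + λ V_SD) = 0.5 × 7.896 × 1.38² × (1 + 0.09 × 7.15) = 12.4 mA.

Saturation; I_D = 12.4 mA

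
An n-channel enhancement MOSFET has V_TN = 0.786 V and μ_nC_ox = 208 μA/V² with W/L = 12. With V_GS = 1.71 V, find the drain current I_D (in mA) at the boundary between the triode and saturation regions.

At the boundary V_DS = V_ov = V_GS − V_TN = 1.71 − 0.786 = 0.924 V.
k_n = μ_nC_ox · (W/L) = 2.496 mA/V².
I_D = ½ k_n V_ov² = 0.5 × 2.496 × 0.924² = 1.07 mA.

I_D = 1.07 mA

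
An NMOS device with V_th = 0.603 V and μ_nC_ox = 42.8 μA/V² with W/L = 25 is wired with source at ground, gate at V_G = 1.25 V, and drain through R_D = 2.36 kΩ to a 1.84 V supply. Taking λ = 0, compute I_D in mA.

V_GS = V_G = 1.25 V, so V_ov = 1.25 − 0.603 = 0.647 V.
k_n = μ_nC_ox · (W/L) = 1.07 mA/V².
Assume saturation: I_D = ½ k_n V_ov² = 0.5 × 1.07 × 0.647² = 0.224 mA, giving V_DS = V_DD − I_D R_D = 1.84 − 0.224 × 2.36 = 1.31 V.
V_DS = 1.31 V ≥ V_ov = 0.647 V, confirming saturation.

I_D = 0.224 mA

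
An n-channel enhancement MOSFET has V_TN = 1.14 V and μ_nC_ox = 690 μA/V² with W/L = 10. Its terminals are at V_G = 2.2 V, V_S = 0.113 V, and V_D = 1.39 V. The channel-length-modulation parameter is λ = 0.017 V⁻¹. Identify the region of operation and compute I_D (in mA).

Saturation; I_D = 3.16 mA

V_GS = V_G − V_S = 2.2 − 0.113 = 2.09 V; V_DS = V_D − V_S = 1.39 − 0.113 = 1.28 V.
k_n = μ_nC_ox · (W/L) = 6.9 mA/V².
V_ov = V_GS − V_TN = 2.09 − 1.14 = 0.947 V.
Since V_DS = 1.28 V ≥ V_ov = 0.947 V, the device is in saturation.
I_D = ½ k_n V_ov² (1 + λ V_DS) = 0.5 × 6.9 × 0.947² × (1 + 0.017 × 1.28) = 3.16 mA.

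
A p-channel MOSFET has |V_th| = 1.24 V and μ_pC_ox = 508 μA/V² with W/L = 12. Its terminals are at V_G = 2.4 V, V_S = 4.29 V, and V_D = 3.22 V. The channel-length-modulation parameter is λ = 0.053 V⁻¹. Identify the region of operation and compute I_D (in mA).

V_SG = V_S − V_G = 4.29 − 2.4 = 1.89 V; V_SD = V_S − V_D = 4.29 − 3.22 = 1.07 V.
k_p = μ_pC_ox · (W/L) = 6.096 mA/V².
V_ov = V_SG − |V_th| = 1.89 − 1.24 = 0.65 V.
Since V_SD = 1.07 V ≥ V_ov = 0.65 V, the device is in saturation.
I_D = ½ k_p V_ov² (1 + λ V_SD) = 0.5 × 6.096 × 0.65² × (1 + 0.053 × 1.07) = 1.36 mA.

Saturation; I_D = 1.36 mA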